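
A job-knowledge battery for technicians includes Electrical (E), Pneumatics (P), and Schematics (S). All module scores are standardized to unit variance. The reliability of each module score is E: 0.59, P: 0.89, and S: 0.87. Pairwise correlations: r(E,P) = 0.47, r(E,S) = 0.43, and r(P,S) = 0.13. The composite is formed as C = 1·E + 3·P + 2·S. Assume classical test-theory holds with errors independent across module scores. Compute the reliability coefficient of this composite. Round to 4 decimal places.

0.9045

Var(C) = 1 + 3² + 2² + 2·[3·0.47 + 2·0.43 + 6·0.13] = 14 + 6.1 = 20.1.
Under uncorrelated errors the observed covariances equal the true-score covariances, so only the own-variance terms attenuate.
True-score variance = [0.59 + 3²·0.89 + 2²·0.87] + 6.1 = 12.08 + 6.1 = 18.18.
Reliability = 18.18 / 20.1 = 0.9045.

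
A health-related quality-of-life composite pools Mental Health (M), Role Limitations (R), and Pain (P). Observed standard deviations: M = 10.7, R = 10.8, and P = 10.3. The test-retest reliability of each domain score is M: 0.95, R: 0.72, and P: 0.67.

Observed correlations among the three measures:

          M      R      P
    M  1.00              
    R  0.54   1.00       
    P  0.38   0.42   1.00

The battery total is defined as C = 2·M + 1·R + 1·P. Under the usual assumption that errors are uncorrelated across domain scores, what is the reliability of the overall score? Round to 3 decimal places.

Var(C) = 2²·10.7² + 10.8² + 10.3² + 2·[2·10.7·10.8·0.54 + 2·10.7·10.3·0.38 + 10.8·10.3·0.42] = 680.69 + 510.57 = 1191.26.
With uncorrelated errors the cross-covariances are all true-score covariance, so they carry over unchanged; only the diagonal terms shrink to ρᵢσᵢ².
True-score variance = [2²·10.7²·0.95 + 10.8²·0.72 + 10.3²·0.67] + 510.57 = 590.123 + 510.57 = 1100.69.
Reliability = 1100.69 / 1191.26 = 0.924.

0.924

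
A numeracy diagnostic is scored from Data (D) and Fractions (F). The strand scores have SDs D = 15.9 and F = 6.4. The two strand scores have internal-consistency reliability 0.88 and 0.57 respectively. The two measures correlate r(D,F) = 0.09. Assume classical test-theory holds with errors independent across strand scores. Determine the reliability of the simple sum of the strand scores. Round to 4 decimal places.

0.8464

Var(D+F) = 15.9² + 6.4² + 2·[15.9·6.4·0.09] = 293.77 + 18.3168 = 312.087.
Because errors are independent across components, Cov(Tᵢ,Tⱼ) = Cov(Xᵢ,Xⱼ); the off-diagonal part of the true-score variance is the same as above.
True-score variance = [15.9²·0.88 + 6.4²·0.57] + 18.3168 = 245.82 + 18.3168 = 264.137.
Reliability = 264.137 / 312.087 = 0.8464.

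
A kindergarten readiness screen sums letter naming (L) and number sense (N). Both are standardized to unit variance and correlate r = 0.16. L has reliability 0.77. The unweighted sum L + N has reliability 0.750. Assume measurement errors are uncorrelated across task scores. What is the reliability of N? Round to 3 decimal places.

0.650

Var(L+N) = 2 + 2·0.16 = 2.320.
True-score variance = ρ_L + ρ_N + 2·0.16, so 0.750 = (0.77 + ρ_N + 0.32) / 2.320.
ρ_N = 0.750·2.320 − 0.77 − 0.32 = 0.650.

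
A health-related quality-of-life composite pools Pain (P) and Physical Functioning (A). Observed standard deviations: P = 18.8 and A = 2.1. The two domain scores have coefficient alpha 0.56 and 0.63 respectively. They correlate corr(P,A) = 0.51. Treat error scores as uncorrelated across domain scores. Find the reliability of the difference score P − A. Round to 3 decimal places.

Var(P−A) = 18.8² + 2.1² − 2·18.8·2.1·0.51 = 357.85 − 40.2696 = 317.58.
With uncorrelated errors the cross-covariances are all true-score covariance, so they carry over unchanged; only the diagonal terms shrink to ρᵢσᵢ².
True-score variance = [18.8²·0.56 + 2.1²·0.63] − 40.2696 = 200.705 − 40.2696 = 160.435.
Reliability = 160.435 / 317.58 = 0.505.

0.505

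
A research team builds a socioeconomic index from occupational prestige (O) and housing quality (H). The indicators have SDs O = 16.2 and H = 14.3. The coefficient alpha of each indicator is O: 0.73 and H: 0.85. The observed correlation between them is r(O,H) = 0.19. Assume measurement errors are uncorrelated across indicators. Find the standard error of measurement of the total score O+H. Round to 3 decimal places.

10.076

Var(total) = 466.93 + 88.0308 = 554.961.
True-score variance = 365.398 + 88.0308 = 453.428, so reliability = 0.8170.
Error variance = 554.961 − 453.428 = 101.532; SEM = √101.532 = 10.076.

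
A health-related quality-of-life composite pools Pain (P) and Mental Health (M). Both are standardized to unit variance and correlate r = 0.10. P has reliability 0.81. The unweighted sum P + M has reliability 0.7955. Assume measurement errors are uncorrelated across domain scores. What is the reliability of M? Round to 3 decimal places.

Var(P+M) = 2 + 2·0.10 = 2.200.
True-score variance = ρ_P + ρ_M + 2·0.10, so 0.7955 = (0.81 + ρ_M + 0.20) / 2.200.
ρ_M = 0.7955·2.200 − 0.81 − 0.20 = 0.740.

0.740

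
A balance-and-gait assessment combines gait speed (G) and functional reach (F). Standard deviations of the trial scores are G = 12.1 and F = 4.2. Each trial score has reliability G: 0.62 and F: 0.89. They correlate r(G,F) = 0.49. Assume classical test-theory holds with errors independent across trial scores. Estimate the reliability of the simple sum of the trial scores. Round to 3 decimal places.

Var(G+F) = 12.1² + 4.2² + 2·[12.1·4.2·0.49] = 164.05 + 49.8036 = 213.854.
With uncorrelated errors the cross-covariances are all true-score covariance, so they carry over unchanged; only the diagonal terms shrink to ρᵢσᵢ².
True-score variance = [12.1²·0.62 + 4.2²·0.89] + 49.8036 = 106.474 + 49.8036 = 156.277.
Reliability = 156.277 / 213.854 = 0.731.

0.731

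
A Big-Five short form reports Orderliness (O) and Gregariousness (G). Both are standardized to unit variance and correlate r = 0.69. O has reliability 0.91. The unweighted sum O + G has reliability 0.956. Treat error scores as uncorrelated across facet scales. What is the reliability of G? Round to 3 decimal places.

Var(O+G) = 2 + 2·0.69 = 3.380.
True-score variance = ρ_O + ρ_G + 2·0.69, so 0.956 = (0.91 + ρ_G + 1.38) / 3.380.
ρ_G = 0.956·3.380 − 0.91 − 1.38 = 0.941.

0.941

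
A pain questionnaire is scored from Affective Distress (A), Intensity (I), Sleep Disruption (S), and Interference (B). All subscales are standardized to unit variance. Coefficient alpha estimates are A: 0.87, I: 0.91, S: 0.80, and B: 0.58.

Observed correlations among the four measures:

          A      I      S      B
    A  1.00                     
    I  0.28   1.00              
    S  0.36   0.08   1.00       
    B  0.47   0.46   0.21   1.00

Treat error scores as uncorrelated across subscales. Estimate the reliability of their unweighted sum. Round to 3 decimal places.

Var(A+I+S+B) = 4 + 2·[0.28 + 0.36 + 0.47 + 0.08 + 0.46 + 0.21] = 4 + 3.72 = 7.72.
Under uncorrelated errors the observed covariances equal the true-score covariances, so only the own-variance terms attenuate.
True-score variance = [0.87 + 0.91 + 0.80 + 0.58] + 3.72 = 3.16 + 3.72 = 6.88.
Reliability = 6.88 / 7.72 = 0.891.

0.891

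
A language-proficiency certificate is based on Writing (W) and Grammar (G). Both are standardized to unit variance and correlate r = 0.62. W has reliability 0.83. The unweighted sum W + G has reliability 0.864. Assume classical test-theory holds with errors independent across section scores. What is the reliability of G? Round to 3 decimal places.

0.729

Var(W+G) = 2 + 2·0.62 = 3.240.
True-score variance = ρ_W + ρ_G + 2·0.62, so 0.864 = (0.83 + ρ_G + 1.24) / 3.240.
ρ_G = 0.864·3.240 − 0.83 − 1.24 = 0.729.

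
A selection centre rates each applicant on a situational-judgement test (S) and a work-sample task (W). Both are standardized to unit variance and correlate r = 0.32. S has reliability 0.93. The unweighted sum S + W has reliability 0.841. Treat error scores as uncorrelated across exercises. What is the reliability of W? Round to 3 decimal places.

Var(S+W) = 2 + 2·0.32 = 2.640.
True-score variance = ρ_S + ρ_W + 2·0.32, so 0.841 = (0.93 + ρ_W + 0.64) / 2.640.
ρ_W = 0.841·2.640 − 0.93 − 0.64 = 0.650.

0.650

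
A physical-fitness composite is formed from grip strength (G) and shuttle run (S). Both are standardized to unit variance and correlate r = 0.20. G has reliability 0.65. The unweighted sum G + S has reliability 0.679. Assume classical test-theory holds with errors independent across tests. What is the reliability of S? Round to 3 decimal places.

0.580

Var(G+S) = 2 + 2·0.20 = 2.400.
True-score variance = ρ_G + ρ_S + 2·0.20, so 0.679 = (0.65 + ρ_S + 0.40) / 2.400.
ρ_S = 0.679·2.400 − 0.65 − 0.40 = 0.580.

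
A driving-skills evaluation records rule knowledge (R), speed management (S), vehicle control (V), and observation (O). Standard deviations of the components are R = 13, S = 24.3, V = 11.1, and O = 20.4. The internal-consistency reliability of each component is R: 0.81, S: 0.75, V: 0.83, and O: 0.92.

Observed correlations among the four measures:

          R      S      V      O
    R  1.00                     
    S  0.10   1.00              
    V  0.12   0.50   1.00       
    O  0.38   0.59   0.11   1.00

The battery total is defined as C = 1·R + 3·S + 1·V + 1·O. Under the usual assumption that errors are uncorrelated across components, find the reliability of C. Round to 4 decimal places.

0.8439

Var(C) = 13² + 3²·24.3² + 11.1² + 20.4² + 2·[3·13·24.3·0.10 + 13·11.1·0.12 + 13·20.4·0.38 + 3·24.3·11.1·0.50 + 3·24.3·20.4·0.59 + 11.1·20.4·0.11] = 6022.78 + 3039.58 = 9062.36.
With uncorrelated errors the cross-covariances are all true-score covariance, so they carry over unchanged; only the diagonal terms shrink to ρᵢσᵢ².
True-score variance = [13²·0.81 + 3²·24.3²·0.75 + 11.1²·0.83 + 20.4²·0.92] + 3039.58 = 4607.83 + 3039.58 = 7647.41.
Reliability = 7647.41 / 9062.36 = 0.8439.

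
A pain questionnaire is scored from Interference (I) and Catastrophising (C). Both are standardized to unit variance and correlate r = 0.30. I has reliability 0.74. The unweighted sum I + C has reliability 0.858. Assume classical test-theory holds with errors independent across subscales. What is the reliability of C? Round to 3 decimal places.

0.891

Var(I+C) = 2 + 2·0.30 = 2.600.
True-score variance = ρ_I + ρ_C + 2·0.30, so 0.858 = (0.74 + ρ_C + 0.60) / 2.600.
ρ_C = 0.858·2.600 − 0.74 − 0.60 = 0.891.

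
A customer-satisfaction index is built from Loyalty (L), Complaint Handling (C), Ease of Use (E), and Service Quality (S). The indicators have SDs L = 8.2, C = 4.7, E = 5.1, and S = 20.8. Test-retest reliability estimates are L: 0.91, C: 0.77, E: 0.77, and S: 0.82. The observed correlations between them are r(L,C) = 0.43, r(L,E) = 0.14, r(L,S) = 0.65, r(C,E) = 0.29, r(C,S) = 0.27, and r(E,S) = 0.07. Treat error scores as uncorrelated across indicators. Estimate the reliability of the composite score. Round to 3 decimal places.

0.894

Var(L+C+E+S) = 8.2² + 4.7² + 5.1² + 20.8² + 2·[8.2·4.7·0.43 + 8.2·5.1·0.14 + 8.2·20.8·0.65 + 4.7·5.1·0.29 + 4.7·20.8·0.27 + 5.1·20.8·0.07] = 547.98 + 348.126 = 896.106.
Because errors are independent across components, Cov(Tᵢ,Tⱼ) = Cov(Xᵢ,Xⱼ); the off-diagonal part of the true-score variance is the same as above.
True-score variance = [8.2²·0.91 + 4.7²·0.77 + 5.1²·0.77 + 20.8²·0.82] + 348.126 = 452.99 + 348.126 = 801.116.
Reliability = 801.116 / 896.106 = 0.894.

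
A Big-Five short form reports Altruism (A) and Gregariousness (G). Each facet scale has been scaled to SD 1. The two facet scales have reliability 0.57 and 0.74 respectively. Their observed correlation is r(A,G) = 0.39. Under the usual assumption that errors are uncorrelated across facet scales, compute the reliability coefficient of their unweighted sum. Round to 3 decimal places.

Var(A+G) = 2 + 2·[0.39] = 2 + 0.78 = 2.78.
With uncorrelated errors the cross-covariances are all true-score covariance, so they carry over unchanged; only the diagonal terms shrink to ρᵢσᵢ².
True-score variance = [0.57 + 0.74] + 0.78 = 1.31 + 0.78 = 2.09.
Reliability = 2.09 / 2.78 = 0.752.

0.752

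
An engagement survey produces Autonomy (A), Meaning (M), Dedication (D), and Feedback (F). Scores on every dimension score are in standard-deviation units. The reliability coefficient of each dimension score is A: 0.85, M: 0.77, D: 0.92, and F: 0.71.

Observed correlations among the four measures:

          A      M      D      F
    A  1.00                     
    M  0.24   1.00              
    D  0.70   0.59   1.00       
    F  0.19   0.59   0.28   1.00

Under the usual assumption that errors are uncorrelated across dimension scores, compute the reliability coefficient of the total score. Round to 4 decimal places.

Var(A+M+D+F) = 4 + 2·[0.24 + 0.70 + 0.19 + 0.59 + 0.59 + 0.28] = 4 + 5.18 = 9.18.
Under uncorrelated errors the observed covariances equal the true-score covariances, so only the own-variance terms attenuate.
True-score variance = [0.85 + 0.77 + 0.92 + 0.71] + 5.18 = 3.25 + 5.18 = 8.43.
Reliability = 8.43 / 9.18 = 0.9183.

0.9183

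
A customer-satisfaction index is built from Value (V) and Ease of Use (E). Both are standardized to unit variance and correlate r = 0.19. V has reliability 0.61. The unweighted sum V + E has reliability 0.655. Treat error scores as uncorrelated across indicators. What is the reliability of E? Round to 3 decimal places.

Var(V+E) = 2 + 2·0.19 = 2.380.
True-score variance = ρ_V + ρ_E + 2·0.19, so 0.655 = (0.61 + ρ_E + 0.38) / 2.380.
ρ_E = 0.655·2.380 − 0.61 − 0.38 = 0.569.

0.569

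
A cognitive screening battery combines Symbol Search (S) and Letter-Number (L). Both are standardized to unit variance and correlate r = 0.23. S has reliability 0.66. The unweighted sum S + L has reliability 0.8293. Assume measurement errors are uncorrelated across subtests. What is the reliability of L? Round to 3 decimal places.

0.920

Var(S+L) = 2 + 2·0.23 = 2.460.
True-score variance = ρ_S + ρ_L + 2·0.23, so 0.8293 = (0.66 + ρ_L + 0.46) / 2.460.
ρ_L = 0.8293·2.460 − 0.66 − 0.46 = 0.920.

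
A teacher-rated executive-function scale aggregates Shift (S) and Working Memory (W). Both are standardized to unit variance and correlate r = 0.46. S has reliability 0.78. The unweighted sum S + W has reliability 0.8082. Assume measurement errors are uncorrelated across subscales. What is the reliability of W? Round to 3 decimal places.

0.660

Var(S+W) = 2 + 2·0.46 = 2.920.
True-score variance = ρ_S + ρ_W + 2·0.46, so 0.8082 = (0.78 + ρ_W + 0.92) / 2.920.
ρ_W = 0.8082·2.920 − 0.78 − 0.92 = 0.660.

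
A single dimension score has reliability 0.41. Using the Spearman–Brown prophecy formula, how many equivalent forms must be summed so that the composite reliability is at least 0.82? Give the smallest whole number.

k ≥ ρ*(1−ρ₁)/(ρ₁(1−ρ*)) = 0.82·0.59 / (0.41·0.18) = 6.556.
Smallest integer k = 7.

7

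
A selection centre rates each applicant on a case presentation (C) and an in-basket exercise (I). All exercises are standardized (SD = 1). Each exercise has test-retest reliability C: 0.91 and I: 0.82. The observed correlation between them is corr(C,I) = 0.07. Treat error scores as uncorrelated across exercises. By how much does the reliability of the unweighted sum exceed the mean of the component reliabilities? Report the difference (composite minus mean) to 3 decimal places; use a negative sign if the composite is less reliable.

0.009

Var(sum) = 2 + 0.14 = 2.14; true-score variance = 1.73 + 0.14 = 1.87; composite reliability = 0.8738.
Mean component reliability = 0.8650.
Difference = 0.8738 − 0.8650 = 0.009.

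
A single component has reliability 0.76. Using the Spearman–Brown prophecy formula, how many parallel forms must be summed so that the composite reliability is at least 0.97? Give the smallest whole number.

k ≥ ρ*(1−ρ₁)/(ρ₁(1−ρ*)) = 0.97·0.24 / (0.76·0.03) = 10.211.
Smallest integer k = 11.

11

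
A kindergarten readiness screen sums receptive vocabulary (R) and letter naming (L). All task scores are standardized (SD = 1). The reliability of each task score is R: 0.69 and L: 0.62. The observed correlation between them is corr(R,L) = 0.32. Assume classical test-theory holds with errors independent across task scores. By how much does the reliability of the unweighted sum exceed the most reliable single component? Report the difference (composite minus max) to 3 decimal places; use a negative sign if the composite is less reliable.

Var(sum) = 2 + 0.64 = 2.64; true-score variance = 1.31 + 0.64 = 1.95; composite reliability = 0.7386.
Max component reliability = 0.6900.
Difference = 0.7386 − 0.6900 = 0.049.

0.049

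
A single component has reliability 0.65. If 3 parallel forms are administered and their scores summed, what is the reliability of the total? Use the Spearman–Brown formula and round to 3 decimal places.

ρ_k = kρ / (1 + (k−1)ρ) = 3·0.65 / (1 + 2·0.65) = 1.950 / 2.300 = 0.848.

0.848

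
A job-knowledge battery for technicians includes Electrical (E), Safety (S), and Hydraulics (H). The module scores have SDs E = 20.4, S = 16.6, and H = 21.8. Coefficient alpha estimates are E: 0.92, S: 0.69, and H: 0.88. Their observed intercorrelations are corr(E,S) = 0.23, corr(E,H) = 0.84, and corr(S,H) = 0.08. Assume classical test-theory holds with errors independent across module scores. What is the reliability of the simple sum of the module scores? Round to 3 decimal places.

0.917

Var(E+S+H) = 20.4² + 16.6² + 21.8² + 2·[20.4·16.6·0.23 + 20.4·21.8·0.84 + 16.6·21.8·0.08] = 1166.96 + 960.805 = 2127.76.
Because errors are independent across components, Cov(Tᵢ,Tⱼ) = Cov(Xᵢ,Xⱼ); the off-diagonal part of the true-score variance is the same as above.
True-score variance = [20.4²·0.92 + 16.6²·0.69 + 21.8²·0.88] + 960.805 = 991.215 + 960.805 = 1952.02.
Reliability = 1952.02 / 2127.76 = 0.917.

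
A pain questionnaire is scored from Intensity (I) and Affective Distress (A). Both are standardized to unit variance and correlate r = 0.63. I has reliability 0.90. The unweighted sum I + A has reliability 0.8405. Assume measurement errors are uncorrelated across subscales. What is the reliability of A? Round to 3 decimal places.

Var(I+A) = 2 + 2·0.63 = 3.260.
True-score variance = ρ_I + ρ_A + 2·0.63, so 0.8405 = (0.90 + ρ_A + 1.26) / 3.260.
ρ_A = 0.8405·3.260 − 0.90 − 1.26 = 0.580.

0.580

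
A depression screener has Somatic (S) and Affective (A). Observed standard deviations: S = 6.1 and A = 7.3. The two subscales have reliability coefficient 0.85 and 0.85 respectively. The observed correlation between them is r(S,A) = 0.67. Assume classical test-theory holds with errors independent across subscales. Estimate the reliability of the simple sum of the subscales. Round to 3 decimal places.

Var(S+A) = 6.1² + 7.3² + 2·[6.1·7.3·0.67] = 90.5 + 59.6702 = 150.17.
Under uncorrelated errors the observed covariances equal the true-score covariances, so only the own-variance terms attenuate.
True-score variance = [6.1²·0.85 + 7.3²·0.85] + 59.6702 = 76.925 + 59.6702 = 136.595.
Reliability = 136.595 / 150.17 = 0.910.

0.910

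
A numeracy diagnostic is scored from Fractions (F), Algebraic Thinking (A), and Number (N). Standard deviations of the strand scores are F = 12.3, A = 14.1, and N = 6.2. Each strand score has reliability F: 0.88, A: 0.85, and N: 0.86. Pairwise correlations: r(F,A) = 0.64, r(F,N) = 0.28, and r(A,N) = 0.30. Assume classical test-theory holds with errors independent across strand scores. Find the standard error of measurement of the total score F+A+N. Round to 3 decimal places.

Var(total) = 388.54 + 317.148 = 705.688.
True-score variance = 335.182 + 317.148 = 652.33, so reliability = 0.9244.
Error variance = 705.688 − 652.33 = 53.3579; SEM = √53.3579 = 7.305.

7.305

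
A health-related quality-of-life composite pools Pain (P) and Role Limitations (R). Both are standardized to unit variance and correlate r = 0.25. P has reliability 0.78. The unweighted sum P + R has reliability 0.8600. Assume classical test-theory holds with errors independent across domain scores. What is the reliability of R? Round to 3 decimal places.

Var(P+R) = 2 + 2·0.25 = 2.500.
True-score variance = ρ_P + ρ_R + 2·0.25, so 0.8600 = (0.78 + ρ_R + 0.50) / 2.500.
ρ_R = 0.8600·2.500 − 0.78 − 0.50 = 0.870.

0.870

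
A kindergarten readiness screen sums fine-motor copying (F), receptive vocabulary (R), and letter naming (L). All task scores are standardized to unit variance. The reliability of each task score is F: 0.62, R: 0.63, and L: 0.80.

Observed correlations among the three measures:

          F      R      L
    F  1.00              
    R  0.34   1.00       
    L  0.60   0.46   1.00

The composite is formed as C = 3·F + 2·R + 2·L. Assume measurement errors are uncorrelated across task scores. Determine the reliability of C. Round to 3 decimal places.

Var(C) = 3² + 2² + 2² + 2·[6·0.34 + 6·0.60 + 4·0.46] = 17 + 14.96 = 31.96.
With uncorrelated errors the cross-covariances are all true-score covariance, so they carry over unchanged; only the diagonal terms shrink to ρᵢσᵢ².
True-score variance = [3²·0.62 + 2²·0.63 + 2²·0.80] + 14.96 = 11.3 + 14.96 = 26.26.
Reliability = 26.26 / 31.96 = 0.822.

0.822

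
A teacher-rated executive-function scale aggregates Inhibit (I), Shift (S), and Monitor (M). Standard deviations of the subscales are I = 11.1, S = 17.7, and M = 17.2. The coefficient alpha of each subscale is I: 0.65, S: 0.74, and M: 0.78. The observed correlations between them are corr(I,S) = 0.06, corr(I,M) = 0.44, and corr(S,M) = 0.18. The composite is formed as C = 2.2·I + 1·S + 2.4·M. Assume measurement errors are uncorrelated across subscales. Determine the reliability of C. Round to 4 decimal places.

0.8257

Var(C) = 2.2²·11.1² + 17.7² + 2.4²·17.2² + 2·[2.2·11.1·17.7·0.06 + 5.28·11.1·17.2·0.44 + 2.4·17.7·17.2·0.18] = 2613.66 + 1201.99 = 3815.66.
With uncorrelated errors the cross-covariances are all true-score covariance, so they carry over unchanged; only the diagonal terms shrink to ρᵢσᵢ².
True-score variance = [2.2²·11.1²·0.65 + 17.7²·0.74 + 2.4²·17.2²·0.78] + 1201.99 = 1948.6 + 1201.99 = 3150.6.
Reliability = 3150.6 / 3815.66 = 0.8257.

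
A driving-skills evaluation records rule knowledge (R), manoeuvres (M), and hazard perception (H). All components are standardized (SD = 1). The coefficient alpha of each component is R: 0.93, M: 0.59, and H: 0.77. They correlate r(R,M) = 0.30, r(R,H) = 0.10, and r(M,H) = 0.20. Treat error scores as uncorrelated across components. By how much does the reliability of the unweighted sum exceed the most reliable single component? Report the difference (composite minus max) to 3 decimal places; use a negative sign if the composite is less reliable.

Var(sum) = 3 + 1.2 = 4.2; true-score variance = 2.29 + 1.2 = 3.49; composite reliability = 0.8310.
Max component reliability = 0.9300.
Difference = 0.8310 − 0.9300 = -0.099.

-0.099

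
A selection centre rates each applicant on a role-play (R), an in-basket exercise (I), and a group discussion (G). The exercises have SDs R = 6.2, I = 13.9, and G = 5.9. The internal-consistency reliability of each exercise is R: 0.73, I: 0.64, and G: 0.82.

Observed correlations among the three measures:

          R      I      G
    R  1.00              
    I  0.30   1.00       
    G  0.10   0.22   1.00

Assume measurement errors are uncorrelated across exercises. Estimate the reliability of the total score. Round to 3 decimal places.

Var(R+I+G) = 6.2² + 13.9² + 5.9² + 2·[6.2·13.9·0.30 + 6.2·5.9·0.10 + 13.9·5.9·0.22] = 266.46 + 95.1084 = 361.568.
Because errors are independent across components, Cov(Tᵢ,Tⱼ) = Cov(Xᵢ,Xⱼ); the off-diagonal part of the true-score variance is the same as above.
True-score variance = [6.2²·0.73 + 13.9²·0.64 + 5.9²·0.82] + 95.1084 = 180.26 + 95.1084 = 275.368.
Reliability = 275.368 / 361.568 = 0.762.

0.762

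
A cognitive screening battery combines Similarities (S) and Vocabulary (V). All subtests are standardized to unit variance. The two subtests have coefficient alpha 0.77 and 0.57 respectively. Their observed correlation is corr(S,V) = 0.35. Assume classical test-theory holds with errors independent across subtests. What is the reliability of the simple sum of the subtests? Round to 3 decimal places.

0.756

Var(S+V) = 2 + 2·[0.35] = 2 + 0.7 = 2.7.
Under uncorrelated errors the observed covariances equal the true-score covariances, so only the own-variance terms attenuate.
True-score variance = [0.77 + 0.57] + 0.7 = 1.34 + 0.7 = 2.04.
Reliability = 2.04 / 2.7 = 0.756.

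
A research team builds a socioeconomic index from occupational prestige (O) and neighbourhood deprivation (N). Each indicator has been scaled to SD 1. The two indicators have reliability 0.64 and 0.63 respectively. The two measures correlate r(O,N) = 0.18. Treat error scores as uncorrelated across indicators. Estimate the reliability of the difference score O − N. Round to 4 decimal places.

Var(O−N) = 1 + 1 − 2·0.18 = 2 − 0.36 = 1.64.
Because errors are independent across components, Cov(Tᵢ,Tⱼ) = Cov(Xᵢ,Xⱼ); the off-diagonal part of the true-score variance is the same as above.
True-score variance = [0.64 + 0.63] − 0.36 = 1.27 − 0.36 = 0.91.
Reliability = 0.91 / 1.64 = 0.5549.

0.5549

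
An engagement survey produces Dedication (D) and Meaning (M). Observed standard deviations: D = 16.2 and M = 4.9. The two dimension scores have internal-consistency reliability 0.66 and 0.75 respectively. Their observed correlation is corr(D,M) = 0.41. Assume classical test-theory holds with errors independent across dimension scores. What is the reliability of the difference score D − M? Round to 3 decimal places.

0.570

Var(D−M) = 16.2² + 4.9² − 2·16.2·4.9·0.41 = 286.45 − 65.0916 = 221.358.
Under uncorrelated errors the observed covariances equal the true-score covariances, so only the own-variance terms attenuate.
True-score variance = [16.2²·0.66 + 4.9²·0.75] − 65.0916 = 191.218 − 65.0916 = 126.126.
Reliability = 126.126 / 221.358 = 0.570.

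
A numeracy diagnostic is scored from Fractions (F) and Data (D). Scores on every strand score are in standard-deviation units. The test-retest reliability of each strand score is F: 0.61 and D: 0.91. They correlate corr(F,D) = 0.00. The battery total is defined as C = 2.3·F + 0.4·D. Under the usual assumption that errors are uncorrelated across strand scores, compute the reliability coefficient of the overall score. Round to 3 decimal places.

Var(C) = 2.3² + 0.4² + 2·[0.92·0.00] = 5.45 + 0 = 5.45.
With uncorrelated errors the cross-covariances are all true-score covariance, so they carry over unchanged; only the diagonal terms shrink to ρᵢσᵢ².
True-score variance = [2.3²·0.61 + 0.4²·0.91] + 0 = 3.3725 + 0 = 3.3725.
Reliability = 3.3725 / 5.45 = 0.619.

0.619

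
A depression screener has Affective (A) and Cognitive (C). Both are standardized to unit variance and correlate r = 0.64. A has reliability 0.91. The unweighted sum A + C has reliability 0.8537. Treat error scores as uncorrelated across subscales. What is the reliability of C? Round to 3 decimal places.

Var(A+C) = 2 + 2·0.64 = 3.280.
True-score variance = ρ_A + ρ_C + 2·0.64, so 0.8537 = (0.91 + ρ_C + 1.28) / 3.280.
ρ_C = 0.8537·3.280 − 0.91 − 1.28 = 0.610.

0.610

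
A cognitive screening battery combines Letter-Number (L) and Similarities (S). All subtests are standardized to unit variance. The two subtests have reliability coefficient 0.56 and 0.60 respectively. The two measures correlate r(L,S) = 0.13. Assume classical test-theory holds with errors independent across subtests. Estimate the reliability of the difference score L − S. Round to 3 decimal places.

Var(L−S) = 1 + 1 − 2·0.13 = 2 − 0.26 = 1.74.
Because errors are independent across components, Cov(Tᵢ,Tⱼ) = Cov(Xᵢ,Xⱼ); the off-diagonal part of the true-score variance is the same as above.
True-score variance = [0.56 + 0.60] − 0.26 = 1.16 − 0.26 = 0.9.
Reliability = 0.9 / 1.74 = 0.517.

0.517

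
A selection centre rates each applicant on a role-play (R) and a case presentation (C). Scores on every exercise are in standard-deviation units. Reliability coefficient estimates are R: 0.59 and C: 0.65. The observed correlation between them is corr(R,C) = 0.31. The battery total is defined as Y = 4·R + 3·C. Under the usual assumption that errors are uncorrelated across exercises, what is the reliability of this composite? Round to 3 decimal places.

0.701

Var(Y) = 4² + 3² + 2·[12·0.31] = 25 + 7.44 = 32.44.
With uncorrelated errors the cross-covariances are all true-score covariance, so they carry over unchanged; only the diagonal terms shrink to ρᵢσᵢ².
True-score variance = [4²·0.59 + 3²·0.65] + 7.44 = 15.29 + 7.44 = 22.73.
Reliability = 22.73 / 32.44 = 0.701.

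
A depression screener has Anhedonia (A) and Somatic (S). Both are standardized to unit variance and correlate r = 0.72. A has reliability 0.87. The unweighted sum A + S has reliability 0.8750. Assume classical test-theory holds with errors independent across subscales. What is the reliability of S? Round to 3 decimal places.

0.700

Var(A+S) = 2 + 2·0.72 = 3.440.
True-score variance = ρ_A + ρ_S + 2·0.72, so 0.8750 = (0.87 + ρ_S + 1.44) / 3.440.
ρ_S = 0.8750·3.440 − 0.87 − 1.44 = 0.700.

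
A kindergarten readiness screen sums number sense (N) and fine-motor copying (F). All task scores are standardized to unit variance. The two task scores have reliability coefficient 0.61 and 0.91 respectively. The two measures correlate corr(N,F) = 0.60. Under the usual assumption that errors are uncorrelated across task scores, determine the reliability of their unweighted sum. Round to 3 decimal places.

Var(N+F) = 2 + 2·[0.60] = 2 + 1.2 = 3.2.
Because errors are independent across components, Cov(Tᵢ,Tⱼ) = Cov(Xᵢ,Xⱼ); the off-diagonal part of the true-score variance is the same as above.
True-score variance = [0.61 + 0.91] + 1.2 = 1.52 + 1.2 = 2.72.
Reliability = 2.72 / 3.2 = 0.850.

0.850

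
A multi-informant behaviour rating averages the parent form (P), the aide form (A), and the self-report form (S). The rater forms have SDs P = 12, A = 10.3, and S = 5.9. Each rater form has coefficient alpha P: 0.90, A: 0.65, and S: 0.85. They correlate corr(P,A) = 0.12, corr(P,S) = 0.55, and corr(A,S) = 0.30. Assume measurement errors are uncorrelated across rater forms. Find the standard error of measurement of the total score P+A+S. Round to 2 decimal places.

Var(total) = 284.9 + 144.006 = 428.906.
True-score variance = 228.147 + 144.006 = 372.153, so reliability = 0.8677.
Error variance = 428.906 − 372.153 = 56.753; SEM = √56.753 = 7.53.

7.53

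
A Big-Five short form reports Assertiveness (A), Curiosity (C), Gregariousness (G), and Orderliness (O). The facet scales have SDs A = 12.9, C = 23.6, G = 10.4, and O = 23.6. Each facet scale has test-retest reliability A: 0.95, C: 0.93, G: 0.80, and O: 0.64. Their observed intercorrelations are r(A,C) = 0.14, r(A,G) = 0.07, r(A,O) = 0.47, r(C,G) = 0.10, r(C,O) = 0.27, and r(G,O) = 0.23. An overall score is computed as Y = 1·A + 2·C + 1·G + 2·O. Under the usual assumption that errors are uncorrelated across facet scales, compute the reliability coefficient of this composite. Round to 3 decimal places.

0.859

Var(Y) = 12.9² + 2²·23.6² + 10.4² + 2²·23.6² + 2·[2·12.9·23.6·0.14 + 12.9·10.4·0.07 + 2·12.9·23.6·0.47 + 2·23.6·10.4·0.10 + 4·23.6·23.6·0.27 + 2·10.4·23.6·0.23] = 4730.25 + 2288.63 = 7018.88.
With uncorrelated errors the cross-covariances are all true-score covariance, so they carry over unchanged; only the diagonal terms shrink to ρᵢσᵢ².
True-score variance = [12.9²·0.95 + 2²·23.6²·0.93 + 10.4²·0.80 + 2²·23.6²·0.64] + 2288.63 = 3742.33 + 2288.63 = 6030.96.
Reliability = 6030.96 / 7018.88 = 0.859.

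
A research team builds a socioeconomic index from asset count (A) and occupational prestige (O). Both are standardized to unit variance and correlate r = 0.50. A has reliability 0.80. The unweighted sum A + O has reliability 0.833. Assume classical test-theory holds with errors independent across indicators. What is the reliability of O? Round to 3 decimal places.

Var(A+O) = 2 + 2·0.50 = 3.000.
True-score variance = ρ_A + ρ_O + 2·0.50, so 0.833 = (0.80 + ρ_O + 1.00) / 3.000.
ρ_O = 0.833·3.000 − 0.80 − 1.00 = 0.699.

0.699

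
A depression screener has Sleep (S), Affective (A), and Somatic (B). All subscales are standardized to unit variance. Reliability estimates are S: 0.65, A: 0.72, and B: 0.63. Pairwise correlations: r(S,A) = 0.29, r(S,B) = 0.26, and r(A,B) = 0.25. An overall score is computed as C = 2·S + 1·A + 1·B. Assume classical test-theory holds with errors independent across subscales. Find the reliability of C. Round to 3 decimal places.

Var(C) = 2² + 1 + 1 + 2·[2·0.29 + 2·0.26 + 0.25] = 6 + 2.7 = 8.7.
Under uncorrelated errors the observed covariances equal the true-score covariances, so only the own-variance terms attenuate.
True-score variance = [2²·0.65 + 0.72 + 0.63] + 2.7 = 3.95 + 2.7 = 6.65.
Reliability = 6.65 / 8.7 = 0.764.

0.764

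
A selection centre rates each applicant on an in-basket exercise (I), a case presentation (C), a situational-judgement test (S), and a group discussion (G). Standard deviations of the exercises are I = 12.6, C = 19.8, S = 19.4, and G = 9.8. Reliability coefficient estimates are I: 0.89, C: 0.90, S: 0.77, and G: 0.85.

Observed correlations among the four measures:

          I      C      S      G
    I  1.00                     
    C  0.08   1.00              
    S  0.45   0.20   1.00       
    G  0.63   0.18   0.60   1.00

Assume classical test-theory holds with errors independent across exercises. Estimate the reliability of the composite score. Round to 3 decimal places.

Var(I+C+S+G) = 12.6² + 19.8² + 19.4² + 9.8² + 2·[12.6·19.8·0.08 + 12.6·19.4·0.45 + 12.6·9.8·0.63 + 19.8·19.4·0.20 + 19.8·9.8·0.18 + 19.4·9.8·0.60] = 1023.2 + 867.144 = 1890.34.
Under uncorrelated errors the observed covariances equal the true-score covariances, so only the own-variance terms attenuate.
True-score variance = [12.6²·0.89 + 19.8²·0.90 + 19.4²·0.77 + 9.8²·0.85] + 867.144 = 865.564 + 867.144 = 1732.71.
Reliability = 1732.71 / 1890.34 = 0.917.

0.917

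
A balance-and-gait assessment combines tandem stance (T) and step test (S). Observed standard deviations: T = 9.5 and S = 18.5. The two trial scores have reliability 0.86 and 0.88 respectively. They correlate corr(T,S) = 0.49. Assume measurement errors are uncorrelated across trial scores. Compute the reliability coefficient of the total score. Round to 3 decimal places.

0.911

Var(T+S) = 9.5² + 18.5² + 2·[9.5·18.5·0.49] = 432.5 + 172.235 = 604.735.
With uncorrelated errors the cross-covariances are all true-score covariance, so they carry over unchanged; only the diagonal terms shrink to ρᵢσᵢ².
True-score variance = [9.5²·0.86 + 18.5²·0.88] + 172.235 = 378.795 + 172.235 = 551.03.
Reliability = 551.03 / 604.735 = 0.911.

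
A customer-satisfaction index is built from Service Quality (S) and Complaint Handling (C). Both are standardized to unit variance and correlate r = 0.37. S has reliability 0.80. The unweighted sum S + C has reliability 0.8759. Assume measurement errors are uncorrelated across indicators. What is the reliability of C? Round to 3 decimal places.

Var(S+C) = 2 + 2·0.37 = 2.740.
True-score variance = ρ_S + ρ_C + 2·0.37, so 0.8759 = (0.80 + ρ_C + 0.74) / 2.740.
ρ_C = 0.8759·2.740 − 0.80 − 0.74 = 0.860.

0.860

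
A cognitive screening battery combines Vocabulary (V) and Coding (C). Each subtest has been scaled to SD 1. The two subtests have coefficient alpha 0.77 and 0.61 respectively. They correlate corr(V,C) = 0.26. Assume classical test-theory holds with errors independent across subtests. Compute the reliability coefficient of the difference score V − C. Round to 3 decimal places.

0.581

Var(V−C) = 1 + 1 − 2·0.26 = 2 − 0.52 = 1.48.
Under uncorrelated errors the observed covariances equal the true-score covariances, so only the own-variance terms attenuate.
True-score variance = [0.77 + 0.61] − 0.52 = 1.38 − 0.52 = 0.86.
Reliability = 0.86 / 1.48 = 0.581.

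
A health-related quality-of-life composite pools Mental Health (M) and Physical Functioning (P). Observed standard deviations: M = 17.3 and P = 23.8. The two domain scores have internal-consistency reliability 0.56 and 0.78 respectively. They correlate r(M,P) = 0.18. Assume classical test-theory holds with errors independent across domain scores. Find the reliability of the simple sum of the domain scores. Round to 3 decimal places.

Var(M+P) = 17.3² + 23.8² + 2·[17.3·23.8·0.18] = 865.73 + 148.226 = 1013.96.
Under uncorrelated errors the observed covariances equal the true-score covariances, so only the own-variance terms attenuate.
True-score variance = [17.3²·0.56 + 23.8²·0.78] + 148.226 = 609.426 + 148.226 = 757.652.
Reliability = 757.652 / 1013.96 = 0.747.

0.747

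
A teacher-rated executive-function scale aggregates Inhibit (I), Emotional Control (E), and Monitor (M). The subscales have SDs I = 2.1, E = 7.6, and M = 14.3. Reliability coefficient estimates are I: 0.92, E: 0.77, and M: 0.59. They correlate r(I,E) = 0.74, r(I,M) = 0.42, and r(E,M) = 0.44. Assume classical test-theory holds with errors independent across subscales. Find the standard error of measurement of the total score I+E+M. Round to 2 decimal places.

Var(total) = 266.66 + 144.484 = 411.144.
True-score variance = 169.181 + 144.484 = 313.666, so reliability = 0.7629.
Error variance = 411.144 − 313.666 = 97.4785; SEM = √97.4785 = 9.87.

9.87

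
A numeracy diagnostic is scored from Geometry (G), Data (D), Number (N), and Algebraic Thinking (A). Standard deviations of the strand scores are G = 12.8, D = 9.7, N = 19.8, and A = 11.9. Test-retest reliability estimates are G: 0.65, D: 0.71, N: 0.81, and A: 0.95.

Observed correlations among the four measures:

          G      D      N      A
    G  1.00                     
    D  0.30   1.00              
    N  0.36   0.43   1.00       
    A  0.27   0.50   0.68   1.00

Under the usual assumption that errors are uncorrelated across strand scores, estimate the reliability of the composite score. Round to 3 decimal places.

0.904

Var(G+D+N+A) = 12.8² + 9.7² + 19.8² + 11.9² + 2·[12.8·9.7·0.30 + 12.8·19.8·0.36 + 12.8·11.9·0.27 + 9.7·19.8·0.43 + 9.7·11.9·0.50 + 19.8·11.9·0.68] = 791.58 + 940.27 = 1731.85.
Because errors are independent across components, Cov(Tᵢ,Tⱼ) = Cov(Xᵢ,Xⱼ); the off-diagonal part of the true-score variance is the same as above.
True-score variance = [12.8²·0.65 + 9.7²·0.71 + 19.8²·0.81 + 11.9²·0.95] + 940.27 = 625.382 + 940.27 = 1565.65.
Reliability = 1565.65 / 1731.85 = 0.904.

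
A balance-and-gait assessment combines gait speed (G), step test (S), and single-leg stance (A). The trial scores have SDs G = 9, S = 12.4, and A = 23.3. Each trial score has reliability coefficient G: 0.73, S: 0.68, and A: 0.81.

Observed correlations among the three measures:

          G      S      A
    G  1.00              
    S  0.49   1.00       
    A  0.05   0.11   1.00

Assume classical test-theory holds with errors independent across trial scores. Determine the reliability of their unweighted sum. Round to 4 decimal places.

Var(G+S+A) = 9² + 12.4² + 23.3² + 2·[9·12.4·0.49 + 9·23.3·0.05 + 12.4·23.3·0.11] = 777.65 + 193.9 = 971.55.
Under uncorrelated errors the observed covariances equal the true-score covariances, so only the own-variance terms attenuate.
True-score variance = [9²·0.73 + 12.4²·0.68 + 23.3²·0.81] + 193.9 = 603.428 + 193.9 = 797.328.
Reliability = 797.328 / 971.55 = 0.8207.

0.8207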